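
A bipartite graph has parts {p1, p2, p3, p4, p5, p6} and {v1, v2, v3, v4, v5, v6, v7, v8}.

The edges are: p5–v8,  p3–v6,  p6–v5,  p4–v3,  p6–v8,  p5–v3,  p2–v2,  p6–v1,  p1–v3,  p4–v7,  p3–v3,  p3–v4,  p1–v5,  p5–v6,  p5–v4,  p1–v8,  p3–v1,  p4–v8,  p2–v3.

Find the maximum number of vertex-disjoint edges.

6

A valid assignment of size 6: p1→v8, p2→v2, p3→v6, p4→v7, p5→v4, p6→v1.
This saturates every left vertex, so 6 is the maximum.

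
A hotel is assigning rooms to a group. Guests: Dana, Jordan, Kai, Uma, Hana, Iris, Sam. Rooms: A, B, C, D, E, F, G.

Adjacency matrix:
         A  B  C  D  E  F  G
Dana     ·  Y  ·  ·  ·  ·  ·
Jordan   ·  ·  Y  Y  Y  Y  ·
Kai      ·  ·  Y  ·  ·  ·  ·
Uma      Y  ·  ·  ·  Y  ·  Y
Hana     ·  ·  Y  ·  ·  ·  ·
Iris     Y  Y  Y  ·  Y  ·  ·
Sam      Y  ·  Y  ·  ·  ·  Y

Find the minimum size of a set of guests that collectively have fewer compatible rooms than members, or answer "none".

2

Take S = {Kai, Hana}. Its neighbourhood is {C}, so |N(S)| = 1 < |S| = 2.
No single vertex violates Hall's condition since each has at least one neighbour, so 2 is the minimum.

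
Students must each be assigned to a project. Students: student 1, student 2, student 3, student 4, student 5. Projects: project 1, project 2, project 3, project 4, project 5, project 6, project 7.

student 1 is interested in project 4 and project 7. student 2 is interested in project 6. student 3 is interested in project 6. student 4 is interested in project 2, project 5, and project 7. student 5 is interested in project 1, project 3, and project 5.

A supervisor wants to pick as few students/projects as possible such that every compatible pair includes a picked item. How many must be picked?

The 4 edges student 1–project 4, student 2–project 6, student 4–project 7, student 5–project 1 form a matching, so any vertex cover needs at least 4 vertices (one per matched edge).
Conversely {student 1, student 4, student 5, project 6} meets every edge and has exactly 4 vertices, so 4 is optimal.

4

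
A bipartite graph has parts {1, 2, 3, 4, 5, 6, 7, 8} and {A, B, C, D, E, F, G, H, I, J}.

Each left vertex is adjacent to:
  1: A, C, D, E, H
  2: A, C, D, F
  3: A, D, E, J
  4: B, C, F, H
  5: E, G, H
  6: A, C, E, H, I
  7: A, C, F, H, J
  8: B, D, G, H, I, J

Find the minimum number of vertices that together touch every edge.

A maximum matching has 8 edges (e.g. 1–E, 2–F, 3–D, 4–B, 5–G, 6–H, 7–A, 8–J).
By König's theorem the minimum vertex cover has the same size. One such cover is {1, 2, 3, 4, 5, 6, 7, 8}.

8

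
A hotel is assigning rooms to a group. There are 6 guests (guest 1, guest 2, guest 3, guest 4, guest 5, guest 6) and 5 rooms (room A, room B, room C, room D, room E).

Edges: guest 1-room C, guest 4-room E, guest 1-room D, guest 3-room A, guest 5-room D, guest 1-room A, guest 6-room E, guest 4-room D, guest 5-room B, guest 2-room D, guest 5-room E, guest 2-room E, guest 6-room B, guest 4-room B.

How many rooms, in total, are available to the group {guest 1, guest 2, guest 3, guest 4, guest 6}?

5

The union of neighbours of {guest 1, guest 2, guest 3, guest 4, guest 6} is {room A, room B, room C, room D, room E}, which has 5 elements.
Since |N(S)| = 5 ≥ |S| = 5, Hall's condition holds for this subset.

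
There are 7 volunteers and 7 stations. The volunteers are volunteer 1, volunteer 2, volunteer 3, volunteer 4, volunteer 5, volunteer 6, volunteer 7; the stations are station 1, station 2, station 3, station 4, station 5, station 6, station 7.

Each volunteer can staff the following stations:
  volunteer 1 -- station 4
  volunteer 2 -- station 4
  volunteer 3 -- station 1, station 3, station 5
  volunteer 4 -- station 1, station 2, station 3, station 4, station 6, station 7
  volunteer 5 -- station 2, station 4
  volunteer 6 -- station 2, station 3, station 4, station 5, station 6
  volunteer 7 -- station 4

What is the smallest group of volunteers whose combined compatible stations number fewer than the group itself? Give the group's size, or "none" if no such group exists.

2

Take S = {volunteer 1, volunteer 2}. Its neighbourhood is {station 4}, so |N(S)| = 1 < |S| = 2.
No single vertex violates Hall's condition since each has at least one neighbour, so 2 is the minimum.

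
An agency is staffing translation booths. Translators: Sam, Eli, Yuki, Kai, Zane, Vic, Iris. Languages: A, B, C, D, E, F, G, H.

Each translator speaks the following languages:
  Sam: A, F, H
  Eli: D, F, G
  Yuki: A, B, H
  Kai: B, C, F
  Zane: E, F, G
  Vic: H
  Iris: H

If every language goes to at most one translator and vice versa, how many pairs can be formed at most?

6

One maximum matching: Sam–A, Eli–D, Yuki–B, Kai–F, Zane–E, Vic–H.
The set {Vic, Iris} has only 1 neighbour ({H}), so by Hall's theorem at most 6 of the 7 translators can be matched.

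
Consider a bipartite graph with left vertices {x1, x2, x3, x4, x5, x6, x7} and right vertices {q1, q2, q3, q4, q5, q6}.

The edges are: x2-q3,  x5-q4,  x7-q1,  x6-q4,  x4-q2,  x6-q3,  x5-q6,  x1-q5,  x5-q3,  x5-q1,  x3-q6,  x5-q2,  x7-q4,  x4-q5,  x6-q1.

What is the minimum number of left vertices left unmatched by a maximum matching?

A valid assignment of size 6: x1-q5, x2-q3, x3-q6, x4-q2, x5-q1, x6-q4.
The set {x1, x2, x3, x4, x5, x6, x7} has only 6 neighbours ({q1, q2, q3, q4, q5, q6}), so by Hall's theorem at most 6 of the 7 left vertices can be matched.
That matches 6 of the 7, leaving 1 unmatched; no matching can do better.

1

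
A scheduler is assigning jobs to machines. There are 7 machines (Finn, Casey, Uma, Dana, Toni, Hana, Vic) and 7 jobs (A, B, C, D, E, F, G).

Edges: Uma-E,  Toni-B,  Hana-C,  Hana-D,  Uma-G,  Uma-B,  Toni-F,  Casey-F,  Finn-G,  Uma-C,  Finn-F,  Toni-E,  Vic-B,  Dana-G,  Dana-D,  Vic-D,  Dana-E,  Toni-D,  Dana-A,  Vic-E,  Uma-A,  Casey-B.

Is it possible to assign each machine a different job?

Yes

A valid assignment of size 7: Finn-G, Casey-F, Uma-A, Dana-D, Toni-E, Hana-C, Vic-B.
All 7 machines are covered.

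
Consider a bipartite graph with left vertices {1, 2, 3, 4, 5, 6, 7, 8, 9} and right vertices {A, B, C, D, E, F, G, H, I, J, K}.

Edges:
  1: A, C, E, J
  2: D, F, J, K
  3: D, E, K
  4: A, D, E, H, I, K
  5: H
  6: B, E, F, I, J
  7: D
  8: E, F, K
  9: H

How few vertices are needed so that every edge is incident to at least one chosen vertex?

A maximum matching has 8 edges (e.g. 1–J, 2–F, 3–K, 4–A, 5–H, 6–B, 7–D, 8–E).
By König's theorem the minimum vertex cover has the same size. One such cover is {1, 2, 3, 4, 6, 7, 8, H}.

8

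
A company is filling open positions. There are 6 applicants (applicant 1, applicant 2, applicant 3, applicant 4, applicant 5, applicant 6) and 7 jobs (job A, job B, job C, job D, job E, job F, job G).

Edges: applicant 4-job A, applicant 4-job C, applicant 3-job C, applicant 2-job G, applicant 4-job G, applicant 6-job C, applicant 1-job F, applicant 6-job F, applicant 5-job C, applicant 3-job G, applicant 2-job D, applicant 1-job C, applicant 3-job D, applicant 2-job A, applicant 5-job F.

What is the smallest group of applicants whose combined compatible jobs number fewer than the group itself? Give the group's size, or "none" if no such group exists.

3

Take S = {applicant 1, applicant 5, applicant 6}. Its neighbourhood is {job C, job F}, so |N(S)| = 2 < |S| = 3.
Every subset of size less than 3 has at least as many neighbours as members, so 3 is the minimum.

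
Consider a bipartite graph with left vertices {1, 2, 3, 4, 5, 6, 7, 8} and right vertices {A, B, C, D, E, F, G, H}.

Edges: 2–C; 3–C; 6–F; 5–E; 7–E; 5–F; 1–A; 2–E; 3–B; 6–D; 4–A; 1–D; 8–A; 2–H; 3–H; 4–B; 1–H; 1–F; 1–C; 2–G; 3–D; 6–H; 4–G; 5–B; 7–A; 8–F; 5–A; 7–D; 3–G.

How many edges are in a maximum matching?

8

One maximum matching: 1→A, 2→C, 3→H, 4→G, 5→B, 6→D, 7→E, 8→F.
All 8 left vertices are matched, so no larger matching exists.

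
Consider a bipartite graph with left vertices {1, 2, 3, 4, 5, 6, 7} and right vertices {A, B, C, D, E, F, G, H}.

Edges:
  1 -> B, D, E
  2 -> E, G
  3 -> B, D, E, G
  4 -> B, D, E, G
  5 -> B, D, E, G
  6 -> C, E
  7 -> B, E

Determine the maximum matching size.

5

One maximum matching: 1→D, 2→G, 3→E, 4→B, 6→C.
The set {1, 2, 3, 4, 5, 7} has only 4 neighbours ({B, D, E, G}), so by Hall's theorem at most 5 of the 7 left vertices can be matched.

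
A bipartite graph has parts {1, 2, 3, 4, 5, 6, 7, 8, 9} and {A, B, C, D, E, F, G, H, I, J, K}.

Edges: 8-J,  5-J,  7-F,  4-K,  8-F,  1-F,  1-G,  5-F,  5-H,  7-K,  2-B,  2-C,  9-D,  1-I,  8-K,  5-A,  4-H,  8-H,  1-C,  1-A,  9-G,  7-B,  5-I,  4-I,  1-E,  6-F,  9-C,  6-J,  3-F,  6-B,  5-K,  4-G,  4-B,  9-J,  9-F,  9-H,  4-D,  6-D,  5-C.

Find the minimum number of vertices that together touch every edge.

9

A maximum matching has 9 edges (e.g. 1–G, 2–C, 3–F, 4–K, 5–A, 6–D, 7–B, 8–H, 9–J).
By König's theorem the minimum vertex cover has the same size. One such cover is {1, 2, 3, 4, 5, 6, 7, 8, 9}.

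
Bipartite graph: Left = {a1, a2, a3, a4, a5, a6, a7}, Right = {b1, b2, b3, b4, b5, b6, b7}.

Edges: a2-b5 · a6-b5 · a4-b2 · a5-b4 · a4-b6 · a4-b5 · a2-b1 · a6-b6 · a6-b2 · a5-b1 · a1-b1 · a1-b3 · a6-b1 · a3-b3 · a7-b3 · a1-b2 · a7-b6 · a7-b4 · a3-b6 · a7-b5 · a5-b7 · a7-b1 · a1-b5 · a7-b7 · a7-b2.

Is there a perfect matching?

For example, pair a1-b2, a2-b1, a3-b3, a4-b6, a5-b4, a6-b5, a7-b7.
Every left vertex is matched, so this is a perfect matching.

Yes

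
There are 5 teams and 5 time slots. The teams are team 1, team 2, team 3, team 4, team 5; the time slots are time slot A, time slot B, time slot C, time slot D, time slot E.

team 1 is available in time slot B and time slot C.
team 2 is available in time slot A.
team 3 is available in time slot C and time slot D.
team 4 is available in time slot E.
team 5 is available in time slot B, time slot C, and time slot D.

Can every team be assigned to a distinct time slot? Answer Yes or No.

For example, pair team 1-time slot B, team 2-time slot A, team 3-time slot C, team 4-time slot E, team 5-time slot D.
Every team is matched, so this is a perfect matching.

Yes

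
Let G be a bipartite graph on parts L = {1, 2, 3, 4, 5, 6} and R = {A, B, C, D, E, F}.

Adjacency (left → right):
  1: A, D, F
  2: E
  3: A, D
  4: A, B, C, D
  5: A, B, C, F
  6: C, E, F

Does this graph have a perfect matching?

Yes

For example, pair 1-D, 2-E, 3-A, 4-B, 5-F, 6-C.
Every left vertex is matched, so this is a perfect matching.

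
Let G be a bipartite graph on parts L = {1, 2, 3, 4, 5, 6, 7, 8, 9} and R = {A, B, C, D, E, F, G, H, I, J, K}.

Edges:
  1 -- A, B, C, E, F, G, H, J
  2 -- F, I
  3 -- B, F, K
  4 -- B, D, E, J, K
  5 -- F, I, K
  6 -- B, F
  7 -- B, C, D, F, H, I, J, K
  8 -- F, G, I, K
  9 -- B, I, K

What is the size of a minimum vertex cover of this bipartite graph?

8

{1, 4, 7, 8, B, F, I, K} is a vertex cover of size 8: every edge has an endpoint in this set.
No smaller cover exists because 1–J, 2–I, 3–F, 4–E, 5–K, 6–B, 7–H, 8–G is a matching of size 8, and a cover must include an endpoint of each of these disjoint edges (König's theorem).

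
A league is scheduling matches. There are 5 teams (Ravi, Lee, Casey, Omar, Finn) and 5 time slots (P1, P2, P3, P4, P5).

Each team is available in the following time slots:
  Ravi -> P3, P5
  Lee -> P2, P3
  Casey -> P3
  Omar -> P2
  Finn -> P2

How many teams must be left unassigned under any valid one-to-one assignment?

One maximum matching: Ravi–P5, Lee–P2, Casey–P3.
The set {Lee, Casey, Omar, Finn} has only 2 neighbours ({P2, P3}), so by Hall's theorem at most 3 of the 5 teams can be matched.
That matches 3 of the 5, leaving 2 unmatched; no matching can do better.

2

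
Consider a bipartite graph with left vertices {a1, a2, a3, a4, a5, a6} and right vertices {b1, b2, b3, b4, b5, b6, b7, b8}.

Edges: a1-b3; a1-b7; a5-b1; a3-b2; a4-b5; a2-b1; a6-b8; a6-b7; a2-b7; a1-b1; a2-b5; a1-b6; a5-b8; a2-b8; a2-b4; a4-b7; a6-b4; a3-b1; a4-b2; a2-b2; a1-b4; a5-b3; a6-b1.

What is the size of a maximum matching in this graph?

6

For example, pair a1-b1, a2-b7, a3-b2, a4-b5, a5-b3, a6-b8.
All 6 left vertices are matched, so no larger matching exists.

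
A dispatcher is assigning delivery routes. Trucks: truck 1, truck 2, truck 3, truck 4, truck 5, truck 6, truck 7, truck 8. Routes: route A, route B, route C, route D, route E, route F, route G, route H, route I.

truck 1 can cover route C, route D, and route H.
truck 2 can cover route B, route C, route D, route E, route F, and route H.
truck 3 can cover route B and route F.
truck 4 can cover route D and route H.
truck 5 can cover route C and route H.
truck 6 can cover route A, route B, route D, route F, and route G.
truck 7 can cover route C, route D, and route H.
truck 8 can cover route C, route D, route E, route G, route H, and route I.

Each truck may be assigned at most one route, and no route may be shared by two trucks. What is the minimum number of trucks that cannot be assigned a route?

1

One maximum matching: truck 1–route C, truck 2–route B, truck 3–route F, truck 4–route D, truck 5–route H, truck 6–route G, truck 8–route E.
The set {truck 1, truck 4, truck 5, truck 7} has only 3 neighbours ({route C, route D, route H}), so by Hall's theorem at most 7 of the 8 trucks can be matched.
That matches 7 of the 8, leaving 1 unmatched; no matching can do better.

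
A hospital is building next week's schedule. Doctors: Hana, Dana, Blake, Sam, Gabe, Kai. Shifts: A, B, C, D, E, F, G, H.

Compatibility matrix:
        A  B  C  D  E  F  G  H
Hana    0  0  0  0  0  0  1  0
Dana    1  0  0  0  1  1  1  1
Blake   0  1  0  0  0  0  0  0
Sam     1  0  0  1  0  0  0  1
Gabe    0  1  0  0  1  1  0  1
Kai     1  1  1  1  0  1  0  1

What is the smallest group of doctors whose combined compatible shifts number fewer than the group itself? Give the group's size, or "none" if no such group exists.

none

A matching saturating every doctor exists, for instance Hana→G, Dana→E, Blake→B, Sam→D, Gabe→H, Kai→A.
By Hall's marriage theorem, this means |N(S)| ≥ |S| for every subset S, so no violating subset exists.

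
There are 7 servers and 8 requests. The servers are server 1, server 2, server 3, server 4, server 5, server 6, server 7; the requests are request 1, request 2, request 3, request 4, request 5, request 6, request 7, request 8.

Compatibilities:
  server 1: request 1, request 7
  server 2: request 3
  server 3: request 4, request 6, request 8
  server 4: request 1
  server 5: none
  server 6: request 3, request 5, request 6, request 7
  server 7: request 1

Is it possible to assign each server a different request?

No

The set {server 4, server 5, server 7} has only 1 neighbour ({request 1}), so by Hall's theorem at most 5 of the 7 servers can be matched.
Hence no matching covers every server.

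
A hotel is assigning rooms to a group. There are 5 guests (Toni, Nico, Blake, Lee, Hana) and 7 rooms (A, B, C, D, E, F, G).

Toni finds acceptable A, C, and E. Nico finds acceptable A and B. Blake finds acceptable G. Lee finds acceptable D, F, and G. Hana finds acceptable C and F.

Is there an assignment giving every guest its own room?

Yes

A valid assignment of size 5: Toni–E, Nico–B, Blake–G, Lee–D, Hana–F.
All 5 guests are covered.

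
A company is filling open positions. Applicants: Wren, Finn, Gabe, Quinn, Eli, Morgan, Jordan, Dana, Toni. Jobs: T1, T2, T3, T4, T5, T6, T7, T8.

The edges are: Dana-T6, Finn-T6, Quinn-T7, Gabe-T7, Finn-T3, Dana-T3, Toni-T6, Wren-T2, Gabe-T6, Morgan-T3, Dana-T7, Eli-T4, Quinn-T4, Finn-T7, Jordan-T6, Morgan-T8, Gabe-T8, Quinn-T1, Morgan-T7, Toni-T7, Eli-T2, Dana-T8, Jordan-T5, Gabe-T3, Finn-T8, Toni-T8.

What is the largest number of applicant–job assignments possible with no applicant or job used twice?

For example, pair Wren→T2, Finn→T3, Gabe→T6, Quinn→T1, Eli→T4, Morgan→T8, Jordan→T5, Dana→T7.
The set {Finn, Gabe, Morgan, Dana, Toni} has only 4 neighbours ({T3, T6, T7, T8}), so by Hall's theorem at most 8 of the 9 applicants can be matched.

8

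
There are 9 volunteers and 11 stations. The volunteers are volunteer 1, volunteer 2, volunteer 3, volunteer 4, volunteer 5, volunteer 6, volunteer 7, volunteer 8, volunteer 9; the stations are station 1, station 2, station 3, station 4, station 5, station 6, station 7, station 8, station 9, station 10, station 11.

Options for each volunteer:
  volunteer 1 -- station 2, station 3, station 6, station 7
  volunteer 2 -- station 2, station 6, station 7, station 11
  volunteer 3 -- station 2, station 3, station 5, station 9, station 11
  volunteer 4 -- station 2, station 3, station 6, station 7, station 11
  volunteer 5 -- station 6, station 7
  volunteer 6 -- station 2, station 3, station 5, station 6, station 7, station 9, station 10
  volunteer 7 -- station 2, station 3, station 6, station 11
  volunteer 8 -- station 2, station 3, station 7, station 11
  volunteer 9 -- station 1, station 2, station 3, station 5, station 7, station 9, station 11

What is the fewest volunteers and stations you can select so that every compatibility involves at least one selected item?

The 8 edges volunteer 1–station 3, volunteer 2–station 2, volunteer 3–station 5, volunteer 4–station 7, volunteer 5–station 6, volunteer 6–station 9, volunteer 7–station 11, volunteer 9–station 1 form a matching, so any vertex cover needs at least 8 vertices (one per matched edge).
Conversely {volunteer 3, volunteer 6, volunteer 9, station 2, station 3, station 6, station 7, station 11} meets every edge and has exactly 8 vertices, so 8 is optimal.

8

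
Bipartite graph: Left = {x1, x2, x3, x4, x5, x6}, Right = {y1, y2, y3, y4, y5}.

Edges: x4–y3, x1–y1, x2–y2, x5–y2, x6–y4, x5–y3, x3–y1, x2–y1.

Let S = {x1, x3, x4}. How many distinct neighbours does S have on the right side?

The union of neighbours of {x1, x3, x4} is {y1, y3}, which has 2 elements.
Since |N(S)| = 2 < |S| = 3, Hall's condition fails for this subset.

2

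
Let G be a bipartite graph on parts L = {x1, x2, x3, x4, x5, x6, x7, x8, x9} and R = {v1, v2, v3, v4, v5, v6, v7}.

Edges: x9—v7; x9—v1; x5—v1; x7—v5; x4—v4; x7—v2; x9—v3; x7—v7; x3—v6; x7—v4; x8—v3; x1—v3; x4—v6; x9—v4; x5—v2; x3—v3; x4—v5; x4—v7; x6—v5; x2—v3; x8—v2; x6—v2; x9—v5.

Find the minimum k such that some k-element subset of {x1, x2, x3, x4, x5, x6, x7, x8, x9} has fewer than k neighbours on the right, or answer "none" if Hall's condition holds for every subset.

Take S = {x1, x2}. Its neighbourhood is {v3}, so |N(S)| = 1 < |S| = 2.
No single vertex violates Hall's condition since each has at least one neighbour, so 2 is the minimum.

2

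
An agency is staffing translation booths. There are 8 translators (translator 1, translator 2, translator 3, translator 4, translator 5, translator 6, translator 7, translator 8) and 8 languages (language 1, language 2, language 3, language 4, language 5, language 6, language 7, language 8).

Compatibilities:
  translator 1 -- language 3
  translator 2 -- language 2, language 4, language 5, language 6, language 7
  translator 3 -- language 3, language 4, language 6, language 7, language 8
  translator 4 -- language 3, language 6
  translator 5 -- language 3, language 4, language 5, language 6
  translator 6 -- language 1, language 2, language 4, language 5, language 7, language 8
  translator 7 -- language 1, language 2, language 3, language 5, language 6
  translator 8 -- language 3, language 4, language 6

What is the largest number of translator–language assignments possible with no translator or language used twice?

One maximum matching: translator 1–language 3, translator 2–language 2, translator 3–language 7, translator 4–language 6, translator 5–language 5, translator 6–language 8, translator 7–language 1, translator 8–language 4.
This saturates every translator, so 8 is the maximum.

8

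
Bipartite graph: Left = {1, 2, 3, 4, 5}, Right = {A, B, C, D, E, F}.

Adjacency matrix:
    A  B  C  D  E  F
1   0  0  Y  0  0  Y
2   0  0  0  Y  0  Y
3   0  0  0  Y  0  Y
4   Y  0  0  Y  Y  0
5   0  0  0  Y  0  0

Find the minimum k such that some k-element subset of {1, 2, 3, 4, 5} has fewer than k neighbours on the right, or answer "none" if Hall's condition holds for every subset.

3

Take S = {2, 3, 5}. Its neighbourhood is {D, F}, so |N(S)| = 2 < |S| = 3.
Every subset of size less than 3 has at least as many neighbours as members, so 3 is the minimum.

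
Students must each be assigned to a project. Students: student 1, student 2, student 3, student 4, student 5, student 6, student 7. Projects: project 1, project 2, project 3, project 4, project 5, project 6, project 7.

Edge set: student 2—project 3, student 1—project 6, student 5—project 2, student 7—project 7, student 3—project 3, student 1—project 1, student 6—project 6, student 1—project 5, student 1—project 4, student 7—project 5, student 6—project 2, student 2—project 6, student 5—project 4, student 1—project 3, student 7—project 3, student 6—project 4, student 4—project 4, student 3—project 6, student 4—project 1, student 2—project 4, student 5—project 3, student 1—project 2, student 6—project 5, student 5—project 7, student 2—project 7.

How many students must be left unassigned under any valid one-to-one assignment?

0

For example, pair student 1–project 5, student 2–project 7, student 3–project 6, student 4–project 1, student 5–project 4, student 6–project 2, student 7–project 3.
This saturates every student, so 7 is the maximum.
That matches 7 of the 7, leaving 0 unmatched; no matching can do better.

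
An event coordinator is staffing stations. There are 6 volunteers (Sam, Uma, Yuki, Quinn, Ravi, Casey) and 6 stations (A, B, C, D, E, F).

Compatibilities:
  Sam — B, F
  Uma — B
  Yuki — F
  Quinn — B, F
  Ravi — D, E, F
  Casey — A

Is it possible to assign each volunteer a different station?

The set {Sam, Uma, Yuki, Quinn} has only 2 neighbours ({B, F}), so by Hall's theorem at most 4 of the 6 volunteers can be matched.
Hence no matching covers every volunteer.

No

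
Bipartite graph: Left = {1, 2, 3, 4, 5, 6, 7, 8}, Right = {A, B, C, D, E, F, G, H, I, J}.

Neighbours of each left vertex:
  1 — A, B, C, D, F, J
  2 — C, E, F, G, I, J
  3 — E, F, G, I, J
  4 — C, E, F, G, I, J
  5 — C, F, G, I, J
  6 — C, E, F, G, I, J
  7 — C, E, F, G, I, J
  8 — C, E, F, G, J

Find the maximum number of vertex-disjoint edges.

One maximum matching: 1–A, 2–C, 3–E, 4–I, 5–F, 6–G, 7–J.
The set {2, 3, 4, 5, 6, 7, 8} has only 6 neighbours ({C, E, F, G, I, J}), so by Hall's theorem at most 7 of the 8 left vertices can be matched.

7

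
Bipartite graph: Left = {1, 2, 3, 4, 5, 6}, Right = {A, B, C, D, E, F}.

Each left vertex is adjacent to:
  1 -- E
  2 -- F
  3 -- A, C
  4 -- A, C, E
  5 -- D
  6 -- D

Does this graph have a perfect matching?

The set {5, 6} has only 1 neighbour ({D}), so by Hall's theorem at most 5 of the 6 left vertices can be matched.
Hence no matching covers every left vertex.

No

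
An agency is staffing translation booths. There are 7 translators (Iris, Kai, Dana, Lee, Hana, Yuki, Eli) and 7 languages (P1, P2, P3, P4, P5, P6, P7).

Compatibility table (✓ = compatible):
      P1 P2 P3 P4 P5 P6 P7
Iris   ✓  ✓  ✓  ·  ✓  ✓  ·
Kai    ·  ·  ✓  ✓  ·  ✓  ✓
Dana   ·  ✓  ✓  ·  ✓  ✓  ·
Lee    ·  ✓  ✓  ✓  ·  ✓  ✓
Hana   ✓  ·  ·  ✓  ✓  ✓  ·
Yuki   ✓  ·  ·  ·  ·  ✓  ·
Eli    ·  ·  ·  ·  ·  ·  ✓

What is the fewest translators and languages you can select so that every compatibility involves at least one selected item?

A maximum matching has 7 edges (e.g. Iris–P3, Kai–P6, Dana–P5, Lee–P2, Hana–P4, Yuki–P1, Eli–P7).
By König's theorem the minimum vertex cover has the same size. One such cover is {Iris, Kai, Dana, Lee, Hana, Yuki, Eli}.

7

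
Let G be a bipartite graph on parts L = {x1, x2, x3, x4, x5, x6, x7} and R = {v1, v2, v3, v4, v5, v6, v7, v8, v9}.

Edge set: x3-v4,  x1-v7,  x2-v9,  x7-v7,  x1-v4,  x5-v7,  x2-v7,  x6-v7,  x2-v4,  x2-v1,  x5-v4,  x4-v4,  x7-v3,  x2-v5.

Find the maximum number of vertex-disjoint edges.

4

For example, pair x1-v7, x2-v1, x3-v4, x7-v3.
The set {x1, x3, x4, x5, x6} has only 2 neighbours ({v4, v7}), so by Hall's theorem at most 4 of the 7 left vertices can be matched.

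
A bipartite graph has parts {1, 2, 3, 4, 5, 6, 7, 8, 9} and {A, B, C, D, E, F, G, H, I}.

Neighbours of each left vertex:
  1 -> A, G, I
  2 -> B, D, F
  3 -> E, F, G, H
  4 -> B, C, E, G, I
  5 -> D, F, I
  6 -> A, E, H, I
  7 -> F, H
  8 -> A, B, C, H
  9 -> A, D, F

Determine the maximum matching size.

For example, pair 1–I, 2–B, 3–E, 4–G, 5–D, 6–A, 7–H, 8–C, 9–F.
This saturates every left vertex, so 9 is the maximum.

9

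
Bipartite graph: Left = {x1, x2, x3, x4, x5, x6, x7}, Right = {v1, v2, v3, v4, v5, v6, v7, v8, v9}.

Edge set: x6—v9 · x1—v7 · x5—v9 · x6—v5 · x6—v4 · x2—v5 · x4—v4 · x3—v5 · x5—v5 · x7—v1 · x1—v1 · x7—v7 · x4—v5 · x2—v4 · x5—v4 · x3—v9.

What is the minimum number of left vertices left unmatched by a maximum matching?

2

A valid assignment of size 5: x1–v1, x2–v5, x3–v9, x4–v4, x7–v7.
The set {x2, x3, x4, x5, x6} has only 3 neighbours ({v4, v5, v9}), so by Hall's theorem at most 5 of the 7 left vertices can be matched.
That matches 5 of the 7, leaving 2 unmatched; no matching can do better.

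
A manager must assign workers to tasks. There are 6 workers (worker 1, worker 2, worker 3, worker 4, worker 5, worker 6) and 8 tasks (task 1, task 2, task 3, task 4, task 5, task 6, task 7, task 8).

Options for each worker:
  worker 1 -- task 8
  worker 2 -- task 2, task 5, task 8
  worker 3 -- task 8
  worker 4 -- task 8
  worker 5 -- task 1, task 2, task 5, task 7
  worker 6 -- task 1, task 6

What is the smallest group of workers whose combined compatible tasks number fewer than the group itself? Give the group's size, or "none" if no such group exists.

Take S = {worker 1, worker 3}. Its neighbourhood is {task 8}, so |N(S)| = 1 < |S| = 2.
No single vertex violates Hall's condition since each has at least one neighbour, so 2 is the minimum.

2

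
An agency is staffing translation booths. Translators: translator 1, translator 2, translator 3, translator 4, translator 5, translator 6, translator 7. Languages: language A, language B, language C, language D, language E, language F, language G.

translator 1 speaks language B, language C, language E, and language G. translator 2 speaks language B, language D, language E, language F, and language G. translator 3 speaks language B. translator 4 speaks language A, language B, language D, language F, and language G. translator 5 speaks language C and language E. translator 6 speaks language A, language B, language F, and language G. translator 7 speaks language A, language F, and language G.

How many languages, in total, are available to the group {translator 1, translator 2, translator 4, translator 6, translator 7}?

The union of neighbours of {translator 1, translator 2, translator 4, translator 6, translator 7} is {language A, language B, language C, language D, language E, language F, language G}, which has 7 elements.
Since |N(S)| = 7 ≥ |S| = 5, Hall's condition holds for this subset.

7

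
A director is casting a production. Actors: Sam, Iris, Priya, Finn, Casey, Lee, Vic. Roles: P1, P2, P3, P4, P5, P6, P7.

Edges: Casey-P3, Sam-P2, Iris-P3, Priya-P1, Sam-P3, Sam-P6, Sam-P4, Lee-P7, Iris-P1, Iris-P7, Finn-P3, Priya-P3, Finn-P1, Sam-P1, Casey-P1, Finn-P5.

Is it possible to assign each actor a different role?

The set {Iris, Priya, Casey, Lee, Vic} has only 3 neighbours ({P1, P3, P7}), so by Hall's theorem at most 5 of the 7 actors can be matched.
Hence no matching covers every actor.

No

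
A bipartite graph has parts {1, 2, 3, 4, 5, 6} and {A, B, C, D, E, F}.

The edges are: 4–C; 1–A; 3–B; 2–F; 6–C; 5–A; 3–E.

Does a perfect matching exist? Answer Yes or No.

The set {1, 4, 5, 6} has only 2 neighbours ({A, C}), so by Hall's theorem at most 4 of the 6 left vertices can be matched.
Hence no matching covers every left vertex.

No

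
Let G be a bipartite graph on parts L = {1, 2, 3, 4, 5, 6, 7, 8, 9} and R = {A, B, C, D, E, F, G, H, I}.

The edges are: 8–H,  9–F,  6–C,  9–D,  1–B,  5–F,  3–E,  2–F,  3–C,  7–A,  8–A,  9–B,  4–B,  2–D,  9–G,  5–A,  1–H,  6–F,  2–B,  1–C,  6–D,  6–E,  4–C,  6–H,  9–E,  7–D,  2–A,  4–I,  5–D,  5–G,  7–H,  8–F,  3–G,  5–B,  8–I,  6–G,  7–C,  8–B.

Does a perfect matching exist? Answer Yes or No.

Yes

One maximum matching: 1-B, 2-F, 3-C, 4-I, 5-A, 6-E, 7-D, 8-H, 9-G.
All 9 left vertices are covered.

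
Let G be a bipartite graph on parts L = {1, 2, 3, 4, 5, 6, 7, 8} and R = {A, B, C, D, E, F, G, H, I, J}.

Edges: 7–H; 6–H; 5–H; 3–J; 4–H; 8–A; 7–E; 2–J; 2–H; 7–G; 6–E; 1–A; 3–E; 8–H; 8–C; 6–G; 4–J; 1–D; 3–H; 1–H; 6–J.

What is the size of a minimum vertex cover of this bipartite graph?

The 6 edges 1–D, 2–H, 3–E, 4–J, 6–G, 8–C form a matching, so any vertex cover needs at least 6 vertices (one per matched edge).
Conversely {1, 8, E, G, H, J} meets every edge and has exactly 6 vertices, so 6 is optimal.

6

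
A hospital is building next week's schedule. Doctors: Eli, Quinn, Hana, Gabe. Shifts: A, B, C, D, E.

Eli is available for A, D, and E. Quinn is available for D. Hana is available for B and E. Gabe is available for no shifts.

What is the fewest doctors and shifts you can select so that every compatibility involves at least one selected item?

3

{Eli, Quinn, Hana} is a vertex cover of size 3: every edge has an endpoint in this set.
No smaller cover exists because Eli–E, Quinn–D, Hana–B is a matching of size 3, and a cover must include an endpoint of each of these disjoint edges (König's theorem).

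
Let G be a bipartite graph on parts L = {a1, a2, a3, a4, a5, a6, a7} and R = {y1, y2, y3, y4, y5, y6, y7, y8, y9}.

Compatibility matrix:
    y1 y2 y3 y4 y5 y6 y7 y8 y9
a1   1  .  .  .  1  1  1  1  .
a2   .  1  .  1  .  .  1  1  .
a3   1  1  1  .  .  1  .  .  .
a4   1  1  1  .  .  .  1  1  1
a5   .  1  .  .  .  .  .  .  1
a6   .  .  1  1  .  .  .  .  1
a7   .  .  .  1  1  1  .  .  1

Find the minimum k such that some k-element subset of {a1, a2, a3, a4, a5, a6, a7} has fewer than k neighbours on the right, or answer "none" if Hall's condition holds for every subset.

A matching saturating every left vertex exists, for instance a1→y6, a2→y8, a3→y1, a4→y7, a5→y2, a6→y3, a7→y4.
By Hall's marriage theorem, this means |N(S)| ≥ |S| for every subset S, so no violating subset exists.

none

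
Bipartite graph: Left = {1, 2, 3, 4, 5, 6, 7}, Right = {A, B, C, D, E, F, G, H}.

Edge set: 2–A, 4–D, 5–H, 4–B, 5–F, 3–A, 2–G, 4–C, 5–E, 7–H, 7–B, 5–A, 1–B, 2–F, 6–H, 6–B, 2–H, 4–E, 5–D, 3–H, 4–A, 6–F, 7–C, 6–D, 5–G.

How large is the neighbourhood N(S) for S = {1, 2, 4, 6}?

8

The union of neighbours of {1, 2, 4, 6} is {A, B, C, D, E, F, G, H}, which has 8 elements.
Since |N(S)| = 8 ≥ |S| = 4, Hall's condition holds for this subset.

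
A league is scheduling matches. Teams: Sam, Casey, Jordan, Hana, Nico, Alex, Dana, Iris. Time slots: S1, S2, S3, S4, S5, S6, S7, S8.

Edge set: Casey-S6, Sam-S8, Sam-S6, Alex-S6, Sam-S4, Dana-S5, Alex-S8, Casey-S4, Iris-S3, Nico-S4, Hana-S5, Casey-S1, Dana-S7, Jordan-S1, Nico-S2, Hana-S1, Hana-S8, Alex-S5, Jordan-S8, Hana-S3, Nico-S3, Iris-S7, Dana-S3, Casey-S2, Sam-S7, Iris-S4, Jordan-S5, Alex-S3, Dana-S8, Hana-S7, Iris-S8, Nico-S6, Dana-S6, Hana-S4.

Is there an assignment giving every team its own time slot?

Yes

For example, pair Sam-S7, Casey-S1, Jordan-S8, Hana-S5, Nico-S2, Alex-S3, Dana-S6, Iris-S4.
All 8 teams are covered.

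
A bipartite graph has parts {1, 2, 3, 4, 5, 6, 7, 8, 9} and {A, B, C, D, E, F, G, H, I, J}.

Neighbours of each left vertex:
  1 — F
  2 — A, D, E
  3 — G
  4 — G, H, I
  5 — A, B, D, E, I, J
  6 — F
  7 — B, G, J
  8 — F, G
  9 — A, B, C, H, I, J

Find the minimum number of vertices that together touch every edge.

7

{2, 4, 5, 7, 9, F, G} is a vertex cover of size 7: every edge has an endpoint in this set.
No smaller cover exists because 1–F, 2–E, 3–G, 4–H, 5–A, 7–B, 9–J is a matching of size 7, and a cover must include an endpoint of each of these disjoint edges (König's theorem).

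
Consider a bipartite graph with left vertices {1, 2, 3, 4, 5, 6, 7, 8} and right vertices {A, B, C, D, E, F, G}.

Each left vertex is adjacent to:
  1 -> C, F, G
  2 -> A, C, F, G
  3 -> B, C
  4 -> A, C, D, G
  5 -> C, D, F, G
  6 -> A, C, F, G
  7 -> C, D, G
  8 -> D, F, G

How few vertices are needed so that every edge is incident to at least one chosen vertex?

6

{3, A, C, D, F, G} is a vertex cover of size 6: every edge has an endpoint in this set.
No smaller cover exists because 1–G, 2–A, 3–B, 4–D, 5–C, 6–F is a matching of size 6, and a cover must include an endpoint of each of these disjoint edges (König's theorem).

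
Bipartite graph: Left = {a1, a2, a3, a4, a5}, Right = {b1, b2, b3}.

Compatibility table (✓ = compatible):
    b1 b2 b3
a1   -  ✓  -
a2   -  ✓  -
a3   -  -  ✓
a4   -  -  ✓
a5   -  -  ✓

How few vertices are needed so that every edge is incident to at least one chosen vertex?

2

The 2 edges a1–b2, a3–b3 form a matching, so any vertex cover needs at least 2 vertices (one per matched edge).
Conversely {b2, b3} meets every edge and has exactly 2 vertices, so 2 is optimal.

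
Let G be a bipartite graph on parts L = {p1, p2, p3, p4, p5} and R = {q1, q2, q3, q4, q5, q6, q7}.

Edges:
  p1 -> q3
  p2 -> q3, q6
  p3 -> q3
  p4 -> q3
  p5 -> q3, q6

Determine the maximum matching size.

2

A valid assignment of size 2: p1→q3, p2→q6.
The set {p1, p2, p3, p4, p5} has only 2 neighbours ({q3, q6}), so by Hall's theorem at most 2 of the 5 left vertices can be matched.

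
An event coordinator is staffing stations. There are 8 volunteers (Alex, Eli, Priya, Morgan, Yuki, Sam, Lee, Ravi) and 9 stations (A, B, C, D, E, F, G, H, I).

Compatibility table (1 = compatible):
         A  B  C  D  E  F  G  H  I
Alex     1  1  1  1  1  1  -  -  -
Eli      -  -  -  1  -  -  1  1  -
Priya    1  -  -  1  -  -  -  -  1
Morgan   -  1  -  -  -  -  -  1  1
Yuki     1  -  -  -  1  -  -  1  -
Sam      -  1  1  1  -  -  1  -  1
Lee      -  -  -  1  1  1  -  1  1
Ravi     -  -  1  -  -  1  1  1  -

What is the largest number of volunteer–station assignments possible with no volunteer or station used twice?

For example, pair Alex→A, Eli→D, Priya→I, Morgan→B, Yuki→H, Sam→G, Lee→E, Ravi→F.
All 8 volunteers are matched, so no larger matching exists.

8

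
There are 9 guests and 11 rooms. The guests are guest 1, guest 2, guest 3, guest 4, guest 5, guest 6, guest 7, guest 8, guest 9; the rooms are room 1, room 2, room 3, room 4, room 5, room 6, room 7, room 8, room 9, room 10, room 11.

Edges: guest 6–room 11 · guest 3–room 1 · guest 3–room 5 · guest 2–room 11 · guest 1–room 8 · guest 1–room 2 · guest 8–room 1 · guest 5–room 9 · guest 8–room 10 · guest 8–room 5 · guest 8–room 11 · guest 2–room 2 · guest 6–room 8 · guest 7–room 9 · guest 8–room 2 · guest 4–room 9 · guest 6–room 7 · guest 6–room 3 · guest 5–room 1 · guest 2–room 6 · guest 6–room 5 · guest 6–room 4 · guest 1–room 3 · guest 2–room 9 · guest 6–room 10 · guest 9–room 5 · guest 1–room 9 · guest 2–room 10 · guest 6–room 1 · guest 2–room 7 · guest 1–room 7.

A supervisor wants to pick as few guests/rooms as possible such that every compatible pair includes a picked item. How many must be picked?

The 7 edges guest 1–room 8, guest 2–room 11, guest 3–room 5, guest 4–room 9, guest 5–room 1, guest 6–room 4, guest 8–room 2 form a matching, so any vertex cover needs at least 7 vertices (one per matched edge).
Conversely {guest 1, guest 2, guest 6, guest 8, room 1, room 5, room 9} meets every edge and has exactly 7 vertices, so 7 is optimal.

7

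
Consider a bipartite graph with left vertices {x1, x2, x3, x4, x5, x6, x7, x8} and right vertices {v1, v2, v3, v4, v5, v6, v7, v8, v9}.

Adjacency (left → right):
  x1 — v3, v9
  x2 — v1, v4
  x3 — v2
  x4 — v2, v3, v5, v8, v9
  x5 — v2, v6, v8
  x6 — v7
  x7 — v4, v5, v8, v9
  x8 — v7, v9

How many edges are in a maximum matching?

A valid assignment of size 8: x1→v3, x2→v1, x3→v2, x4→v5, x5→v6, x6→v7, x7→v8, x8→v9.
This saturates every left vertex, so 8 is the maximum.

8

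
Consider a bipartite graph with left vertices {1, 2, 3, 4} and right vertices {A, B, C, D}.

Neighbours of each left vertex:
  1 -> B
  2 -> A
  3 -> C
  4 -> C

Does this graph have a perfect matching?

The set {3, 4} has only 1 neighbour ({C}), so by Hall's theorem at most 3 of the 4 left vertices can be matched.
Hence no matching covers every left vertex.

No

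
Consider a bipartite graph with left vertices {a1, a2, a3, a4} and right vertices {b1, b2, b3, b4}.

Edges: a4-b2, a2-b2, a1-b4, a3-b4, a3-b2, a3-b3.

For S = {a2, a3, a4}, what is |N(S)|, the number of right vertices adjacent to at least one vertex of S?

3

The union of neighbours of {a2, a3, a4} is {b2, b3, b4}, which has 3 elements.
Since |N(S)| = 3 ≥ |S| = 3, Hall's condition holds for this subset.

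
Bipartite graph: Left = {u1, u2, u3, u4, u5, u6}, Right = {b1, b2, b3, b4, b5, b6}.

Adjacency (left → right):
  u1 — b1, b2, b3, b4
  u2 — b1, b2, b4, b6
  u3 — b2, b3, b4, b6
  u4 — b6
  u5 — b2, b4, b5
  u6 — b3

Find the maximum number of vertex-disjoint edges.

6

For example, pair u1→b4, u2→b1, u3→b2, u4→b6, u5→b5, u6→b3.
All 6 left vertices are matched, so no larger matching exists.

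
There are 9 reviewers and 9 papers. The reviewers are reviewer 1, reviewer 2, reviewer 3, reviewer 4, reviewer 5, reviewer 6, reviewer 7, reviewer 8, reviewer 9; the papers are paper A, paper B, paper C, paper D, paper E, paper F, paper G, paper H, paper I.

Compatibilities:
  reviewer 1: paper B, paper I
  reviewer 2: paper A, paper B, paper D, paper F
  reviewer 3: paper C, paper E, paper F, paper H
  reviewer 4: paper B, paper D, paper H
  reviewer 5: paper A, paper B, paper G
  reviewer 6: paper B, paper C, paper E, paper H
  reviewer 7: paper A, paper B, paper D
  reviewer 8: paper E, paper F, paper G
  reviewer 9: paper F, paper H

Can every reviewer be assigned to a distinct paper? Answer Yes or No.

Yes

A valid assignment of size 9: reviewer 1→paper I, reviewer 2→paper D, reviewer 3→paper H, reviewer 4→paper B, reviewer 5→paper G, reviewer 6→paper C, reviewer 7→paper A, reviewer 8→paper E, reviewer 9→paper F.
Every reviewer is matched, so this is a perfect matching.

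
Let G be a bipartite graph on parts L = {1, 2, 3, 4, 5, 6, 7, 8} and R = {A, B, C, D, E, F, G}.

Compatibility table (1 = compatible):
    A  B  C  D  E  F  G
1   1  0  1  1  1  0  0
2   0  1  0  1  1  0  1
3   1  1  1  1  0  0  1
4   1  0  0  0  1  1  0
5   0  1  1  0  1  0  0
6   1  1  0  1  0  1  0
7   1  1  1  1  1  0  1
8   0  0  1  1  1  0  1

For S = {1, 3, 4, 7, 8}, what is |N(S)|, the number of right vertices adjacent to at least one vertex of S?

The union of neighbours of {1, 3, 4, 7, 8} is {A, B, C, D, E, F, G}, which has 7 elements.
Since |N(S)| = 7 ≥ |S| = 5, Hall's condition holds for this subset.

7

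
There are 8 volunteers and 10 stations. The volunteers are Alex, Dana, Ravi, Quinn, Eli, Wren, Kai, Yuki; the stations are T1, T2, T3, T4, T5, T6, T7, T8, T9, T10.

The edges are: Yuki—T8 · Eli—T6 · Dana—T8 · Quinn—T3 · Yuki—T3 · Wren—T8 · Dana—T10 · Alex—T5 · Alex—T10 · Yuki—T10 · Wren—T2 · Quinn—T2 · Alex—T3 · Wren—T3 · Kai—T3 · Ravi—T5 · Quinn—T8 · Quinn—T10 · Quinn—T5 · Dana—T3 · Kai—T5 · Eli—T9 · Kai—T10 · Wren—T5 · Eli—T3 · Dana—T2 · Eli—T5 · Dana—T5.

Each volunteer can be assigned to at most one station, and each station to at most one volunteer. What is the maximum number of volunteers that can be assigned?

For example, pair Alex→T3, Dana→T10, Ravi→T5, Quinn→T2, Eli→T9, Wren→T8.
The set {Alex, Dana, Ravi, Quinn, Wren, Kai, Yuki} has only 5 neighbours ({T10, T2, T3, T5, T8}), so by Hall's theorem at most 6 of the 8 volunteers can be matched.

6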